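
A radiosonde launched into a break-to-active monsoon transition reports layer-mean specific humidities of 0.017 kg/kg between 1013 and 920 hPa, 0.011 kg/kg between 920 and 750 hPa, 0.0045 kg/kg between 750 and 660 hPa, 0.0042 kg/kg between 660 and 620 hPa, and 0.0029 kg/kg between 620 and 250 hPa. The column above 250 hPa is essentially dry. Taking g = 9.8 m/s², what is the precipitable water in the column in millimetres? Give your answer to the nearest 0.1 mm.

PW ≈ 52.0 mm

Precipitable water is the column-integrated vapour mass per unit area: PW = (1/g) Σ q̄ Δp, with q in kg/kg and Δp in Pa (1 kg/m² of water = 1 mm).
Layer 1013–920 hPa: Δp = 93 hPa = 9300 Pa, q̄ = 0.017 kg/kg → 0.017 × 9300 / 9.8 = 16.13 mm
Layer 920–750 hPa: Δp = 170 hPa = 17000 Pa, q̄ = 0.011 kg/kg → 0.011 × 17000 / 9.8 = 19.08 mm
Layer 750–660 hPa: Δp = 90 hPa = 9000 Pa, q̄ = 0.0045 kg/kg → 0.0045 × 9000 / 9.8 = 4.13 mm
Layer 660–620 hPa: Δp = 40 hPa = 4000 Pa, q̄ = 0.0042 kg/kg → 0.0042 × 4000 / 9.8 = 1.71 mm
Layer 620–250 hPa: Δp = 370 hPa = 37000 Pa, q̄ = 0.0029 kg/kg → 0.0029 × 37000 / 9.8 = 10.95 mm
PW = 16.13 + 19.08 + 4.13 + 1.71 + 10.95 = 52.00 ≈ 52.0 mm.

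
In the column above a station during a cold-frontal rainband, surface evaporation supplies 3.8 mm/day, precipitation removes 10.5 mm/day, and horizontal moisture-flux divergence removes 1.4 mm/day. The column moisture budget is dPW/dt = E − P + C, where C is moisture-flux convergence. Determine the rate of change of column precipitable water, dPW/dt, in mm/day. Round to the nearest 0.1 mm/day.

dPW/dt = E − P + C = 3.8 − 10.5 + (-1.4) = -8.1 mm/day.

dPW/dt ≈ -8.1 mm/day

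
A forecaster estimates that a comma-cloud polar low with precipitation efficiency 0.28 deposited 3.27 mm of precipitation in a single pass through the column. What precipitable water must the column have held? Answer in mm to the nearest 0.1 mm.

PW = precipitation / ε = 3.27 / 0.28 = 11.7 mm.

PW ≈ 11.7 mm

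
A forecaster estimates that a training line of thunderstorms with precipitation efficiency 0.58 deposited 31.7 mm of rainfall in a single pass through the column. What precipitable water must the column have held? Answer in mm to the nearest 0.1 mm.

PW = rainfall / ε = 31.7 / 0.58 = 54.7 mm.

PW ≈ 54.7 mm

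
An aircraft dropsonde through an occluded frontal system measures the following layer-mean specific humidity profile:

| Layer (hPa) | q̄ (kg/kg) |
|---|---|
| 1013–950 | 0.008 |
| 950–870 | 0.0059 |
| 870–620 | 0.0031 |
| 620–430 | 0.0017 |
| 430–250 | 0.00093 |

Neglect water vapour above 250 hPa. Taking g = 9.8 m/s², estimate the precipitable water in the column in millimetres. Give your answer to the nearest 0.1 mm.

PW ≈ 22.9 mm

Precipitable water is the column-integrated vapour mass per unit area: PW = (1/g) Σ q̄ Δp, with q in kg/kg and Δp in Pa (1 kg/m² of water = 1 mm).
Layer 1013–950 hPa: Δp = 63 hPa = 6300 Pa, q̄ = 0.008 kg/kg → 0.008 × 6300 / 9.8 = 5.14 mm
Layer 950–870 hPa: Δp = 80 hPa = 8000 Pa, q̄ = 0.0059 kg/kg → 0.0059 × 8000 / 9.8 = 4.82 mm
Layer 870–620 hPa: Δp = 250 hPa = 25000 Pa, q̄ = 0.0031 kg/kg → 0.0031 × 25000 / 9.8 = 7.91 mm
Layer 620–430 hPa: Δp = 190 hPa = 19000 Pa, q̄ = 0.0017 kg/kg → 0.0017 × 19000 / 9.8 = 3.30 mm
Layer 430–250 hPa: Δp = 180 hPa = 18000 Pa, q̄ = 0.00093 kg/kg → 0.00093 × 18000 / 9.8 = 1.71 mm
PW = 5.14 + 4.82 + 7.91 + 3.30 + 1.71 = 22.88 ≈ 22.9 mm.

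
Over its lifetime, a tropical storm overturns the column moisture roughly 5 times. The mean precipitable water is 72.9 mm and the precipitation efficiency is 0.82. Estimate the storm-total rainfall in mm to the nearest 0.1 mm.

Each cycle deposits ε × PW = 0.82 × 72.9 = 59.778 mm.
Over 5 cycles: 5 × 59.778 = 298.9 mm.

rainfall ≈ 298.9 mm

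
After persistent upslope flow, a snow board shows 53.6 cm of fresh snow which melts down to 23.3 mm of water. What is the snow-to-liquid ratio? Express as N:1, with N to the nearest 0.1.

Ratio = snow depth / SWE = 536 mm / 23.3 mm = 23.0, i.e. 23.0:1.

ratio ≈ 23.0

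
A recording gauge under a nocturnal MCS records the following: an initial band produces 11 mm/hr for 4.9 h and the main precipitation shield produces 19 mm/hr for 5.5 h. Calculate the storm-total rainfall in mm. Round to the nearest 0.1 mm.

total ≈ 158.4 mm

Total = Σ Rᵢ Δtᵢ = 11 × 4.9 + 19 × 5.5
      = 53.9 + 104.5 = 158.4 mm.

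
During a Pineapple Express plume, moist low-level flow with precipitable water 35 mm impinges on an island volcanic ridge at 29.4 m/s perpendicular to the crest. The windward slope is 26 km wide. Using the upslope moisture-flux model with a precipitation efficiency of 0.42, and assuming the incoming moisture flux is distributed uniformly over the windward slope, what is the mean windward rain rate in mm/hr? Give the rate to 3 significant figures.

Incoming column moisture flux per unit ridge length: F = V × PW = 29.4 × 35 = 1029 mm·m/s.
Spread over the 26 km slope with efficiency ε = 0.42: R = ε·F/W = 0.42 × 1029 / 26000 m = 1.662e-02 mm/s.
R = 1.662e-02 × 3600 = 59.8 mm/hr.

R ≈ 59.8 mm/hr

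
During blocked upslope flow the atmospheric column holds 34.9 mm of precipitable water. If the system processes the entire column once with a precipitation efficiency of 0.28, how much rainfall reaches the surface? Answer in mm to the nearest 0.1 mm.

Rainfall = ε × PW = 0.28 × 34.9 = 9.8 mm.

rainfall ≈ 9.8 mm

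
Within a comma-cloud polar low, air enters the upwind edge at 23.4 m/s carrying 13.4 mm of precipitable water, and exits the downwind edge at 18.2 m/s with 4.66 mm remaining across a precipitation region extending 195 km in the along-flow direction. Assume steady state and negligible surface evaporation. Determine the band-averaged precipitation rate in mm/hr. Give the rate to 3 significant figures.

R ≈ 4.22 mm/hr

Column moisture flux per unit crosswind length is F = V × PW.
Inflow: F_in = 23.4 × 13.4 = 313.56 mm·m/s
Outflow: F_out = 18.2 × 4.66 = 84.812 mm·m/s
Steady-state rate R = (F_in − F_out)/L = (313.56 − 84.812) / 195000 m = 1.173e-03 mm/s.
R = 1.173e-03 × 3600 = 4.22 mm/hr.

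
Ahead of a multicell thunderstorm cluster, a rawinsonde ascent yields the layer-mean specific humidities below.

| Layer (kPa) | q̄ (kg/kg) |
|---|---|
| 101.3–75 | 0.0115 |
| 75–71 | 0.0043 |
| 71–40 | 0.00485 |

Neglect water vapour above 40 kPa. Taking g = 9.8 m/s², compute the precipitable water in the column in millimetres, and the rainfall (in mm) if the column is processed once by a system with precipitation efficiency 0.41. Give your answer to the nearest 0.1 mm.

Precipitable water is the column-integrated vapour mass per unit area: PW = (1/g) Σ q̄ Δp, with q in kg/kg and Δp in Pa (1 kg/m² of water = 1 mm).
Layer 101.3–75 kPa: Δp = 263 hPa = 26300 Pa, q̄ = 0.0115 kg/kg → 0.0115 × 26300 / 9.8 = 30.86 mm
Layer 75–71 kPa: Δp = 40 hPa = 4000 Pa, q̄ = 0.0043 kg/kg → 0.0043 × 4000 / 9.8 = 1.76 mm
Layer 71–40 kPa: Δp = 310 hPa = 31000 Pa, q̄ = 0.00485 kg/kg → 0.00485 × 31000 / 9.8 = 15.34 mm
PW = 30.86 + 1.76 + 15.34 = 47.96 ≈ 48.0 mm.
Rainfall = ε × PW = 0.41 × 48.0 = 19.7 mm.

PW ≈ 48.0 mm; rainfall ≈ 19.7 mm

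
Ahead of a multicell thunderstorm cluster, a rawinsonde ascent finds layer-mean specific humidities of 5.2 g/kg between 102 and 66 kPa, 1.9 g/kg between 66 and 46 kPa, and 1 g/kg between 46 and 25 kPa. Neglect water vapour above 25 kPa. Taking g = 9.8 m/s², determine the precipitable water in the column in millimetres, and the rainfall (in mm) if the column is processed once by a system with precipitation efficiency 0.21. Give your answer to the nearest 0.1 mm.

Precipitable water is the column-integrated vapour mass per unit area: PW = (1/g) Σ q̄ Δp, with q in kg/kg and Δp in Pa (1 kg/m² of water = 1 mm).
Layer 102–66 kPa: Δp = 360 hPa = 36000 Pa, q̄ = 0.0052 kg/kg → 0.0052 × 36000 / 9.8 = 19.10 mm
Layer 66–46 kPa: Δp = 200 hPa = 20000 Pa, q̄ = 0.0019 kg/kg → 0.0019 × 20000 / 9.8 = 3.88 mm
Layer 46–25 kPa: Δp = 210 hPa = 21000 Pa, q̄ = 0.001 kg/kg → 0.001 × 21000 / 9.8 = 2.14 mm
PW = 19.10 + 3.88 + 2.14 = 25.12 ≈ 25.1 mm.
Rainfall = ε × PW = 0.21 × 25.1 = 5.3 mm.

PW ≈ 25.1 mm; rainfall ≈ 5.3 mm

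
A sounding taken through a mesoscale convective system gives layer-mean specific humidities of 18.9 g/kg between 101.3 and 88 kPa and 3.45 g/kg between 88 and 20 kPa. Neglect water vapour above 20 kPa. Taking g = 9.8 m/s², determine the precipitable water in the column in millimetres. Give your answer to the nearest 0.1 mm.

Precipitable water is the column-integrated vapour mass per unit area: PW = (1/g) Σ q̄ Δp, with q in kg/kg and Δp in Pa (1 kg/m² of water = 1 mm).
Layer 101.3–88 kPa: Δp = 133 hPa = 13300 Pa, q̄ = 0.0189 kg/kg → 0.0189 × 13300 / 9.8 = 25.65 mm
Layer 88–20 kPa: Δp = 680 hPa = 68000 Pa, q̄ = 0.00345 kg/kg → 0.00345 × 68000 / 9.8 = 23.94 mm
PW = 25.65 + 23.94 = 49.59 ≈ 49.6 mm.

PW ≈ 49.6 mm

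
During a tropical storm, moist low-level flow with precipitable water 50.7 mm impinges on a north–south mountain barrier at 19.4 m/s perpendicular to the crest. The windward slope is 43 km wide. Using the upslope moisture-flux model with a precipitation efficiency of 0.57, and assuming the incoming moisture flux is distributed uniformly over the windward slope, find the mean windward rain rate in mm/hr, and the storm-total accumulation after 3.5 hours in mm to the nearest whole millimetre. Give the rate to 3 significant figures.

R ≈ 46.9 mm/hr; total ≈ 164 mm

Incoming column moisture flux per unit ridge length: F = V × PW = 19.4 × 50.7 = 983.58 mm·m/s.
Spread over the 43 km slope with efficiency ε = 0.57: R = ε·F/W = 0.57 × 983.58 / 43000 m = 1.304e-02 mm/s.
R = 1.304e-02 × 3600 = 46.9 mm/hr.
Over 3.5 h: total = 46.9 × 3.5 = 164.15 ≈ 164 mm.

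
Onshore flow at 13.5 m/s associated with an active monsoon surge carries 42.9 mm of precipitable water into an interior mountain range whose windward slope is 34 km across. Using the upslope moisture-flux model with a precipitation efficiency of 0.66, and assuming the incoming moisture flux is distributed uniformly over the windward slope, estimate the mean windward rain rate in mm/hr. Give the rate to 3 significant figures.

R ≈ 40.5 mm/hr

Incoming column moisture flux per unit ridge length: F = V × PW = 13.5 × 42.9 = 579.15 mm·m/s.
Spread over the 34 km slope with efficiency ε = 0.66: R = ε·F/W = 0.66 × 579.15 / 34000 m = 1.124e-02 mm/s.
R = 1.124e-02 × 3600 = 40.5 mm/hr.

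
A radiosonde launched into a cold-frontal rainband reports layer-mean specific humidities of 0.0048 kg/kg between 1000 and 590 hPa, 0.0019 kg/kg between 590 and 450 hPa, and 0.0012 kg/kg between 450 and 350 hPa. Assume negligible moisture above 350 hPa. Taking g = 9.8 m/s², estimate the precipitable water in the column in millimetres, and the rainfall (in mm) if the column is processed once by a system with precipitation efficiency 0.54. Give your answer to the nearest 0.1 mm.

PW ≈ 24.0 mm; rainfall ≈ 13.0 mm

Precipitable water is the column-integrated vapour mass per unit area: PW = (1/g) Σ q̄ Δp, with q in kg/kg and Δp in Pa (1 kg/m² of water = 1 mm).
Layer 1000–590 hPa: Δp = 410 hPa = 41000 Pa, q̄ = 0.0048 kg/kg → 0.0048 × 41000 / 9.8 = 20.08 mm
Layer 590–450 hPa: Δp = 140 hPa = 14000 Pa, q̄ = 0.0019 kg/kg → 0.0019 × 14000 / 9.8 = 2.71 mm
Layer 450–350 hPa: Δp = 100 hPa = 10000 Pa, q̄ = 0.0012 kg/kg → 0.0012 × 10000 / 9.8 = 1.22 mm
PW = 20.08 + 2.71 + 1.22 = 24.01 ≈ 24.0 mm.
Rainfall = ε × PW = 0.54 × 24.0 = 13.0 mm.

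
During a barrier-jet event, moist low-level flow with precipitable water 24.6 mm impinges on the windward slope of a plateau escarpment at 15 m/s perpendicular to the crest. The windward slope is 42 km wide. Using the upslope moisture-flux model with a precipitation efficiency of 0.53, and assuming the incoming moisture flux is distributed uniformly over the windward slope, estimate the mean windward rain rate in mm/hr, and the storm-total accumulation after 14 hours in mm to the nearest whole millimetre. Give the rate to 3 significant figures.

Incoming column moisture flux per unit ridge length: F = V × PW = 15 × 24.6 = 369 mm·m/s.
Spread over the 42 km slope with efficiency ε = 0.53: R = ε·F/W = 0.53 × 369 / 42000 m = 4.656e-03 mm/s.
R = 4.656e-03 × 3600 = 16.8 mm/hr.
Over 14 h: total = 16.8 × 14 = 235.2 ≈ 235 mm.

R ≈ 16.8 mm/hr; total ≈ 235 mm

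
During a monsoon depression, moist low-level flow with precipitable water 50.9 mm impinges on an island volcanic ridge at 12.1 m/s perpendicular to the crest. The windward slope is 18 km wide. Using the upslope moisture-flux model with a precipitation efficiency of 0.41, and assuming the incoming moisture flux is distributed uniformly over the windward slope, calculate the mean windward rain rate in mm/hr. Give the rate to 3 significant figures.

R ≈ 50.5 mm/hr

Incoming column moisture flux per unit ridge length: F = V × PW = 12.1 × 50.9 = 615.89 mm·m/s.
Spread over the 18 km slope with efficiency ε = 0.41: R = ε·F/W = 0.41 × 615.89 / 18000 m = 1.403e-02 mm/s.
R = 1.403e-02 × 3600 = 50.5 mm/hr.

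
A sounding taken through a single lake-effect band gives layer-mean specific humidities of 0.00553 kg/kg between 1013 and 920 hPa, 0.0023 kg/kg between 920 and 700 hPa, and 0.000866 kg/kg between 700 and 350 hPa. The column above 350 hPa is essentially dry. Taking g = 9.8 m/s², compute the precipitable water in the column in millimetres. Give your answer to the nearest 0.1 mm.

PW ≈ 13.5 mm

Precipitable water is the column-integrated vapour mass per unit area: PW = (1/g) Σ q̄ Δp, with q in kg/kg and Δp in Pa (1 kg/m² of water = 1 mm).
Layer 1013–920 hPa: Δp = 93 hPa = 9300 Pa, q̄ = 0.00553 kg/kg → 0.00553 × 9300 / 9.8 = 5.25 mm
Layer 920–700 hPa: Δp = 220 hPa = 22000 Pa, q̄ = 0.0023 kg/kg → 0.0023 × 22000 / 9.8 = 5.16 mm
Layer 700–350 hPa: Δp = 350 hPa = 35000 Pa, q̄ = 0.000866 kg/kg → 0.000866 × 35000 / 9.8 = 3.09 mm
PW = 5.25 + 5.16 + 3.09 = 13.50 ≈ 13.5 mm.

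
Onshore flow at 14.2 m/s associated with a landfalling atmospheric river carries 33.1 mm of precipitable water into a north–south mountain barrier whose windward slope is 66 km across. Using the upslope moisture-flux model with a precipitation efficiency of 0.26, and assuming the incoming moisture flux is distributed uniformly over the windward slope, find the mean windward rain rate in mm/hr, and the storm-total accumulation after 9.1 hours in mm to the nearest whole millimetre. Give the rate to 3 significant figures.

Incoming column moisture flux per unit ridge length: F = V × PW = 14.2 × 33.1 = 470.02 mm·m/s.
Spread over the 66 km slope with efficiency ε = 0.26: R = ε·F/W = 0.26 × 470.02 / 66000 m = 1.852e-03 mm/s.
R = 1.852e-03 × 3600 = 6.67 mm/hr.
Over 9.1 h: total = 6.67 × 9.1 = 60.697 ≈ 61 mm.

R ≈ 6.67 mm/hr; total ≈ 61 mm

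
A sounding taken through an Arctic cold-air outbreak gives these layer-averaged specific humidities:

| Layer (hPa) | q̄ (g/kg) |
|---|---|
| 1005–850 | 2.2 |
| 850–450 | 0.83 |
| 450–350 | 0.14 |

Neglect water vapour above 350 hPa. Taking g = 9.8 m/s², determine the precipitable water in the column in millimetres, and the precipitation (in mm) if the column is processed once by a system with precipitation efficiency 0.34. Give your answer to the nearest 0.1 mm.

Precipitable water is the column-integrated vapour mass per unit area: PW = (1/g) Σ q̄ Δp, with q in kg/kg and Δp in Pa (1 kg/m² of water = 1 mm).
Layer 1005–850 hPa: Δp = 155 hPa = 15500 Pa, q̄ = 0.0022 kg/kg → 0.0022 × 15500 / 9.8 = 3.48 mm
Layer 850–450 hPa: Δp = 400 hPa = 40000 Pa, q̄ = 0.00083 kg/kg → 0.00083 × 40000 / 9.8 = 3.39 mm
Layer 450–350 hPa: Δp = 100 hPa = 10000 Pa, q̄ = 0.00014 kg/kg → 0.00014 × 10000 / 9.8 = 0.14 mm
PW = 3.48 + 3.39 + 0.14 = 7.01 ≈ 7.0 mm.
Precipitation = ε × PW = 0.34 × 7.0 = 2.4 mm.

PW ≈ 7.0 mm; precipitation ≈ 2.4 mm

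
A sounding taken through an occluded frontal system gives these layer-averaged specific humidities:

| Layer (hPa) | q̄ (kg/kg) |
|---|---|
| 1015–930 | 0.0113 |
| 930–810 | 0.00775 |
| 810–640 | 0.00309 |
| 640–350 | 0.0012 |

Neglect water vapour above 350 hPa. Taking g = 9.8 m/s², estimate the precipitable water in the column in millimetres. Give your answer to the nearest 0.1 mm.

Precipitable water is the column-integrated vapour mass per unit area: PW = (1/g) Σ q̄ Δp, with q in kg/kg and Δp in Pa (1 kg/m² of water = 1 mm).
Layer 1015–930 hPa: Δp = 85 hPa = 8500 Pa, q̄ = 0.0113 kg/kg → 0.0113 × 8500 / 9.8 = 9.80 mm
Layer 930–810 hPa: Δp = 120 hPa = 12000 Pa, q̄ = 0.00775 kg/kg → 0.00775 × 12000 / 9.8 = 9.49 mm
Layer 810–640 hPa: Δp = 170 hPa = 17000 Pa, q̄ = 0.00309 kg/kg → 0.00309 × 17000 / 9.8 = 5.36 mm
Layer 640–350 hPa: Δp = 290 hPa = 29000 Pa, q̄ = 0.0012 kg/kg → 0.0012 × 29000 / 9.8 = 3.55 mm
PW = 9.80 + 9.49 + 5.36 + 3.55 = 28.20 ≈ 28.2 mm.

PW ≈ 28.2 mm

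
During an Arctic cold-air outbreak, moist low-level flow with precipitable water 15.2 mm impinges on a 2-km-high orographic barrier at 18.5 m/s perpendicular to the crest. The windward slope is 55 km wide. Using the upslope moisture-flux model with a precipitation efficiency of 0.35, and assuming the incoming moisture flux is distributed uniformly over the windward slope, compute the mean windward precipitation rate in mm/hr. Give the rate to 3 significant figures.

R ≈ 6.44 mm/hr

Incoming column moisture flux per unit ridge length: F = V × PW = 18.5 × 15.2 = 281.2 mm·m/s.
Spread over the 55 km slope with efficiency ε = 0.35: R = ε·F/W = 0.35 × 281.2 / 55000 m = 1.789e-03 mm/s.
R = 1.789e-03 × 3600 = 6.44 mm/hr.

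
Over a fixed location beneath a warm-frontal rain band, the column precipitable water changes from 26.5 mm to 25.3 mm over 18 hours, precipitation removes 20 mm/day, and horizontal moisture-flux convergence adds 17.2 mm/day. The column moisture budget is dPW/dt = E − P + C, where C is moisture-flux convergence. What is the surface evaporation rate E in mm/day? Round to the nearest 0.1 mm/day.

E ≈ 1.2 mm/day

dPW/dt = (25.3 − 26.5) mm / (18/24 day) = -1.600 mm/day.
E = dPW/dt + P − C = (-1.600) + 20 − (17.2) = 1.2 mm/day.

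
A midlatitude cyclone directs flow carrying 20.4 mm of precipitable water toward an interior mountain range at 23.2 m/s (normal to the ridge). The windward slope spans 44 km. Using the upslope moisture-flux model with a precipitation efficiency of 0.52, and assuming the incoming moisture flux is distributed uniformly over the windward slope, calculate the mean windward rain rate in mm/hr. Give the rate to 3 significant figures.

R ≈ 20.1 mm/hr

Incoming column moisture flux per unit ridge length: F = V × PW = 23.2 × 20.4 = 473.28 mm·m/s.
Spread over the 44 km slope with efficiency ε = 0.52: R = ε·F/W = 0.52 × 473.28 / 44000 m = 5.593e-03 mm/s.
R = 5.593e-03 × 3600 = 20.1 mm/hr.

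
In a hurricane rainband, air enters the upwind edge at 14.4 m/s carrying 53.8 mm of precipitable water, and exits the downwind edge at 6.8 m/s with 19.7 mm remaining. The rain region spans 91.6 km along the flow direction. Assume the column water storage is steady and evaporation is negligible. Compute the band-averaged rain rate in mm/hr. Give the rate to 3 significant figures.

Column moisture flux per unit crosswind length is F = V × PW.
Inflow: F_in = 14.4 × 53.8 = 774.72 mm·m/s
Outflow: F_out = 6.8 × 19.7 = 133.96 mm·m/s
Steady-state rate R = (F_in − F_out)/L = (774.72 − 133.96) / 91600 m = 6.995e-03 mm/s.
R = 6.995e-03 × 3600 = 25.2 mm/hr.

R ≈ 25.2 mm/hr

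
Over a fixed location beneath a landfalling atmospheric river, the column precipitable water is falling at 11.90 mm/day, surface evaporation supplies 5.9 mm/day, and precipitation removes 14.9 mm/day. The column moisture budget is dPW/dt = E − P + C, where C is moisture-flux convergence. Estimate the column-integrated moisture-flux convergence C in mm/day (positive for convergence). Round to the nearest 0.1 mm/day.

dPW/dt = -11.90 mm/day.
C = dPW/dt − E + P = (-11.90) − 5.9 + 14.9 = -2.9 mm/day.

C ≈ -2.9 mm/day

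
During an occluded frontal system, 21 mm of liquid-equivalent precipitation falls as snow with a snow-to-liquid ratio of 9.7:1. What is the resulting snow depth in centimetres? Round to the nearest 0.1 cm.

Snow depth = liquid × ratio = 21 mm × 9.7 = 203.7 mm = 20.4 cm.

snow depth ≈ 20.4 cm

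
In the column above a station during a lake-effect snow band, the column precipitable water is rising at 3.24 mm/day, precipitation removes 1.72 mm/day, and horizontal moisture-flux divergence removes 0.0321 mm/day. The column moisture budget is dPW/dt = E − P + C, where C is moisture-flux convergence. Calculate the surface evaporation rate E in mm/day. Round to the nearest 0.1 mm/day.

E ≈ 5.0 mm/day

dPW/dt = +3.24 mm/day.
E = dPW/dt + P − C = (+3.24) + 1.72 − (-0.0321) = 5.0 mm/day.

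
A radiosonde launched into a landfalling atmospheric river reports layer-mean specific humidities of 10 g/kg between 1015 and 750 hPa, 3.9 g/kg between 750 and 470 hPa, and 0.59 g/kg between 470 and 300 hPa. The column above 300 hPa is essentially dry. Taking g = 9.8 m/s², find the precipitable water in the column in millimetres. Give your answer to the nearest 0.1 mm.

Precipitable water is the column-integrated vapour mass per unit area: PW = (1/g) Σ q̄ Δp, with q in kg/kg and Δp in Pa (1 kg/m² of water = 1 mm).
Layer 1015–750 hPa: Δp = 265 hPa = 26500 Pa, q̄ = 0.01 kg/kg → 0.01 × 26500 / 9.8 = 27.04 mm
Layer 750–470 hPa: Δp = 280 hPa = 28000 Pa, q̄ = 0.0039 kg/kg → 0.0039 × 28000 / 9.8 = 11.14 mm
Layer 470–300 hPa: Δp = 170 hPa = 17000 Pa, q̄ = 0.00059 kg/kg → 0.00059 × 17000 / 9.8 = 1.02 mm
PW = 27.04 + 11.14 + 1.02 = 39.20 ≈ 39.2 mm.

PW ≈ 39.2 mm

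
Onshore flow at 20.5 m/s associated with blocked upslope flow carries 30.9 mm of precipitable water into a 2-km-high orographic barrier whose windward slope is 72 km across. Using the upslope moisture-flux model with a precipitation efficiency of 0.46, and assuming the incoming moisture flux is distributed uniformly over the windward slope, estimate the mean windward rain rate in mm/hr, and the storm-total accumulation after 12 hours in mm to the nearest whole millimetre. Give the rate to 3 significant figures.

Incoming column moisture flux per unit ridge length: F = V × PW = 20.5 × 30.9 = 633.45 mm·m/s.
Spread over the 72 km slope with efficiency ε = 0.46: R = ε·F/W = 0.46 × 633.45 / 72000 m = 4.047e-03 mm/s.
R = 4.047e-03 × 3600 = 14.6 mm/hr.
Over 12 h: total = 14.6 × 12 = 175.2 ≈ 175 mm.

R ≈ 14.6 mm/hr; total ≈ 175 mm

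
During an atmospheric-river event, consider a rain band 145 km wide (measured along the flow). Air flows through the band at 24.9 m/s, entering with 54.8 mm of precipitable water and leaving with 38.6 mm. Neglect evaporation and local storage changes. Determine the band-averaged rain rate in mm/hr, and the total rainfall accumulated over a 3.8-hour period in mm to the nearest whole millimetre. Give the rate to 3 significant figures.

R ≈ 10.0 mm/hr; total ≈ 38 mm

Column moisture flux per unit crosswind length is F = V × PW.
Inflow: F_in = 24.9 × 54.8 = 1364.52 mm·m/s
Outflow: F_out = 24.9 × 38.6 = 961.14 mm·m/s
Steady-state rate R = (F_in − F_out)/L = (1364.52 − 961.14) / 145000 m = 2.782e-03 mm/s.
R = 2.782e-03 × 3600 = 10.0 mm/hr.
Over 3.8 h: total = 10.0 × 3.8 = 38 mm.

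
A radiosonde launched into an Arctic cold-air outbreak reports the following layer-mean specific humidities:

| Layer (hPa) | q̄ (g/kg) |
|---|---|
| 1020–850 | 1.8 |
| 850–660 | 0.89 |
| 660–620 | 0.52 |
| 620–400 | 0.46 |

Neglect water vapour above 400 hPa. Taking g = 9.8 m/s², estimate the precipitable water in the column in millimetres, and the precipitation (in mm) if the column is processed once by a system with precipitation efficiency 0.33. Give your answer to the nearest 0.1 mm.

Precipitable water is the column-integrated vapour mass per unit area: PW = (1/g) Σ q̄ Δp, with q in kg/kg and Δp in Pa (1 kg/m² of water = 1 mm).
Layer 1020–850 hPa: Δp = 170 hPa = 17000 Pa, q̄ = 0.0018 kg/kg → 0.0018 × 17000 / 9.8 = 3.12 mm
Layer 850–660 hPa: Δp = 190 hPa = 19000 Pa, q̄ = 0.00089 kg/kg → 0.00089 × 19000 / 9.8 = 1.73 mm
Layer 660–620 hPa: Δp = 40 hPa = 4000 Pa, q̄ = 0.00052 kg/kg → 0.00052 × 4000 / 9.8 = 0.21 mm
Layer 620–400 hPa: Δp = 220 hPa = 22000 Pa, q̄ = 0.00046 kg/kg → 0.00046 × 22000 / 9.8 = 1.03 mm
PW = 3.12 + 1.73 + 0.21 + 1.03 = 6.09 ≈ 6.1 mm.
Precipitation = ε × PW = 0.33 × 6.1 = 2.0 mm.

PW ≈ 6.1 mm; precipitation ≈ 2.0 mm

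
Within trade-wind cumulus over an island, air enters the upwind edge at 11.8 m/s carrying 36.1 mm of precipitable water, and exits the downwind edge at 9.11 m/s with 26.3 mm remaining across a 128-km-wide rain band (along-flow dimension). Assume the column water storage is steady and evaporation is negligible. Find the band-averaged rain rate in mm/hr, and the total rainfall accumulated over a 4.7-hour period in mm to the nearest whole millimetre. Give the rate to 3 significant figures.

Column moisture flux per unit crosswind length is F = V × PW.
Inflow: F_in = 11.8 × 36.1 = 425.98 mm·m/s
Outflow: F_out = 9.11 × 26.3 = 239.593 mm·m/s
Steady-state rate R = (F_in − F_out)/L = (425.98 − 239.593) / 128000 m = 1.456e-03 mm/s.
R = 1.456e-03 × 3600 = 5.24 mm/hr.
Over 4.7 h: total = 5.24 × 4.7 = 24.628 ≈ 25 mm.

R ≈ 5.24 mm/hr; total ≈ 25 mm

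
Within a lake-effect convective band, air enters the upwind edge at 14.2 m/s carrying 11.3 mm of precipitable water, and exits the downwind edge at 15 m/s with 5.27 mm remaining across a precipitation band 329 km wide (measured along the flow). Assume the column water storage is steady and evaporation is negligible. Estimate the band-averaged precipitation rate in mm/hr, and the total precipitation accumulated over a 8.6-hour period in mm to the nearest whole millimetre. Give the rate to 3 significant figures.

Column moisture flux per unit crosswind length is F = V × PW.
Inflow: F_in = 14.2 × 11.3 = 160.46 mm·m/s
Outflow: F_out = 15 × 5.27 = 79.05 mm·m/s
Steady-state rate R = (F_in − F_out)/L = (160.46 − 79.05) / 329000 m = 2.474e-04 mm/s.
R = 2.474e-04 × 3600 = 0.891 mm/hr.
Over 8.6 h: total = 0.891 × 8.6 = 7.6626 ≈ 8 mm.

R ≈ 0.891 mm/hr; total ≈ 8 mm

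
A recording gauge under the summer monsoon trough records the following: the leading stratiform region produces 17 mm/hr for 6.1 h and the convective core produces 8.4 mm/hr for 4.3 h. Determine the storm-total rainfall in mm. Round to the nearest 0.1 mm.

Total = Σ Rᵢ Δtᵢ = 17 × 6.1 + 8.4 × 4.3
      = 103.7 + 36.12 = 139.8 mm.

total ≈ 139.8 mm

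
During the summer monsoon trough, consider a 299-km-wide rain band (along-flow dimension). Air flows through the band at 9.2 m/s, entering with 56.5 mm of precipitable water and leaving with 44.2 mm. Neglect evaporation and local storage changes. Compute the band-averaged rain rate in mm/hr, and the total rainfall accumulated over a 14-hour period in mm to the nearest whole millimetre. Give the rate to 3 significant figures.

R ≈ 1.36 mm/hr; total ≈ 19 mm

Column moisture flux per unit crosswind length is F = V × PW.
Inflow: F_in = 9.2 × 56.5 = 519.8 mm·m/s
Outflow: F_out = 9.2 × 44.2 = 406.64 mm·m/s
Steady-state rate R = (F_in − F_out)/L = (519.8 − 406.64) / 299000 m = 3.785e-04 mm/s.
R = 3.785e-04 × 3600 = 1.36 mm/hr.
Over 14 h: total = 1.36 × 14 = 19.04 ≈ 19 mm.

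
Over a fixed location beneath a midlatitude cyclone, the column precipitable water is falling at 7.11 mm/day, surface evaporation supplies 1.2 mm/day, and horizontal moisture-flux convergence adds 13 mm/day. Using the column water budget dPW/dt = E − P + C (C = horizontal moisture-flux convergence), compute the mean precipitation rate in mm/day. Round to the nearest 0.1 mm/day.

P ≈ 21.3 mm/day

dPW/dt = -7.11 mm/day.
P = E + C − dPW/dt = 1.2 + (13) − (-7.11) = 21.3 mm/day.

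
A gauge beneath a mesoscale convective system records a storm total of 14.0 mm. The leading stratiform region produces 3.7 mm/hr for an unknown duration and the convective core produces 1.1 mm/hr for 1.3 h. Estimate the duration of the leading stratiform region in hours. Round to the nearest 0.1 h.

duration ≈ 3.4 h

Known phases: 1.1 × 1.3 = 1.43 mm.
Remaining depth = 14.0 − 1.43 = 12.57 mm.
Duration = 12.57 / 3.7 = 3.4 h.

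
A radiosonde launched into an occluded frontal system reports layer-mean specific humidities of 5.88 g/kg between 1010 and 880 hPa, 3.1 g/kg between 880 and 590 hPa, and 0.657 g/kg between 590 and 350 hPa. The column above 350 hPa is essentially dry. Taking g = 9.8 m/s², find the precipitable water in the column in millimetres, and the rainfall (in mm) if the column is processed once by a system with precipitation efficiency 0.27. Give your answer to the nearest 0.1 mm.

PW ≈ 18.6 mm; rainfall ≈ 5.0 mm

Precipitable water is the column-integrated vapour mass per unit area: PW = (1/g) Σ q̄ Δp, with q in kg/kg and Δp in Pa (1 kg/m² of water = 1 mm).
Layer 1010–880 hPa: Δp = 130 hPa = 13000 Pa, q̄ = 0.00588 kg/kg → 0.00588 × 13000 / 9.8 = 7.80 mm
Layer 880–590 hPa: Δp = 290 hPa = 29000 Pa, q̄ = 0.0031 kg/kg → 0.0031 × 29000 / 9.8 = 9.17 mm
Layer 590–350 hPa: Δp = 240 hPa = 24000 Pa, q̄ = 0.000657 kg/kg → 0.000657 × 24000 / 9.8 = 1.61 mm
PW = 7.80 + 9.17 + 1.61 = 18.58 ≈ 18.6 mm.
Rainfall = ε × PW = 0.27 × 18.6 = 5.0 mm.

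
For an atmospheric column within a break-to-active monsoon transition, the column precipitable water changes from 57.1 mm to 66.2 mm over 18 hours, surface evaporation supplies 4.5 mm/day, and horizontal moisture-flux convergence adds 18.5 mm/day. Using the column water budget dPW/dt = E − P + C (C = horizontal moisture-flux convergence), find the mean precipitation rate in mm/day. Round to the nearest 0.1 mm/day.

dPW/dt = (66.2 − 57.1) mm / (18/24 day) = +12.133 mm/day.
P = E + C − dPW/dt = 4.5 + (18.5) − (+12.133) = 10.9 mm/day.

P ≈ 10.9 mm/day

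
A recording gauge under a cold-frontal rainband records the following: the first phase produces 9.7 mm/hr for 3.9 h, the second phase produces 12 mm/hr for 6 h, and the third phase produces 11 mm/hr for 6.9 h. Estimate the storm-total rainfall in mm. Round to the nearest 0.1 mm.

total ≈ 185.7 mm

Total = Σ Rᵢ Δtᵢ = 9.7 × 3.9 + 12 × 6 + 11 × 6.9
      = 37.83 + 72 + 75.9 = 185.7 mm.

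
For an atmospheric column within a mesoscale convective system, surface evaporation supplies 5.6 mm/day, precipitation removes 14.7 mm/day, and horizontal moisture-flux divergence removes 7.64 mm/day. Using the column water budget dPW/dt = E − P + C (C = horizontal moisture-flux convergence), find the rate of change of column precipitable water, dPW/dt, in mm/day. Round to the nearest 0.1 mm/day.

dPW/dt ≈ -16.7 mm/day

dPW/dt = E − P + C = 5.6 − 14.7 + (-7.64) = -16.7 mm/day.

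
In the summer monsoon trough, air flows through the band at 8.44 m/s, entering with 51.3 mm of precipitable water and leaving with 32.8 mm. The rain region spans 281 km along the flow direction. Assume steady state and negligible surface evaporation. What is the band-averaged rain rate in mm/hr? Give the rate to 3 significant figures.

Column moisture flux per unit crosswind length is F = V × PW.
Inflow: F_in = 8.44 × 51.3 = 432.972 mm·m/s
Outflow: F_out = 8.44 × 32.8 = 276.832 mm·m/s
Steady-state rate R = (F_in − F_out)/L = (432.972 − 276.832) / 281000 m = 5.557e-04 mm/s.
R = 5.557e-04 × 3600 = 2.00 mm/hr.

R ≈ 2.00 mm/hr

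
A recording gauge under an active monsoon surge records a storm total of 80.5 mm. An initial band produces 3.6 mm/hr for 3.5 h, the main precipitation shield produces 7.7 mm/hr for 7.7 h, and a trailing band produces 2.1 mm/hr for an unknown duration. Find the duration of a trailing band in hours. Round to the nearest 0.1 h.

duration ≈ 4.1 h

Known phases: 3.6 × 3.5 + 7.7 × 7.7 = 12.6 + 59.29 = 71.89 mm.
Remaining depth = 80.5 − 71.89 = 8.61 mm.
Duration = 8.61 / 2.1 = 4.1 h.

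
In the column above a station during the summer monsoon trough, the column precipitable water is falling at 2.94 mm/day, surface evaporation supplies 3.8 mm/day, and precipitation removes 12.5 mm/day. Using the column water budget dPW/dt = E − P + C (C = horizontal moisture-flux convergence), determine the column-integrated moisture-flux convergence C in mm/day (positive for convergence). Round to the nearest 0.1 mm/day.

dPW/dt = -2.94 mm/day.
C = dPW/dt − E + P = (-2.94) − 3.8 + 12.5 = 5.8 mm/day.

C ≈ 5.8 mm/day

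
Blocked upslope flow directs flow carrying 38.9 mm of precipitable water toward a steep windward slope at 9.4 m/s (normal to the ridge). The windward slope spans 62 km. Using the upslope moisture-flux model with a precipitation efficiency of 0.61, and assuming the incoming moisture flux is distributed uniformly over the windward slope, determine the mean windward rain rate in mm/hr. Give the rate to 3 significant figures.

R ≈ 13.0 mm/hr

Incoming column moisture flux per unit ridge length: F = V × PW = 9.4 × 38.9 = 365.66 mm·m/s.
Spread over the 62 km slope with efficiency ε = 0.61: R = ε·F/W = 0.61 × 365.66 / 62000 m = 3.598e-03 mm/s.
R = 3.598e-03 × 3600 = 13.0 mm/hr.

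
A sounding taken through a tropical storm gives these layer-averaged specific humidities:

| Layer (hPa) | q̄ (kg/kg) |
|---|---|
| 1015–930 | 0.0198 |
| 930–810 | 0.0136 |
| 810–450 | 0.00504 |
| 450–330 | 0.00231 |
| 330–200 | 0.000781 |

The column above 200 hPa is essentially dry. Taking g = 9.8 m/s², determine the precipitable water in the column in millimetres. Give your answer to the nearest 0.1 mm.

PW ≈ 56.2 mm

Precipitable water is the column-integrated vapour mass per unit area: PW = (1/g) Σ q̄ Δp, with q in kg/kg and Δp in Pa (1 kg/m² of water = 1 mm).
Layer 1015–930 hPa: Δp = 85 hPa = 8500 Pa, q̄ = 0.0198 kg/kg → 0.0198 × 8500 / 9.8 = 17.17 mm
Layer 930–810 hPa: Δp = 120 hPa = 12000 Pa, q̄ = 0.0136 kg/kg → 0.0136 × 12000 / 9.8 = 16.65 mm
Layer 810–450 hPa: Δp = 360 hPa = 36000 Pa, q̄ = 0.00504 kg/kg → 0.00504 × 36000 / 9.8 = 18.51 mm
Layer 450–330 hPa: Δp = 120 hPa = 12000 Pa, q̄ = 0.00231 kg/kg → 0.00231 × 12000 / 9.8 = 2.83 mm
Layer 330–200 hPa: Δp = 130 hPa = 13000 Pa, q̄ = 0.000781 kg/kg → 0.000781 × 13000 / 9.8 = 1.04 mm
PW = 17.17 + 16.65 + 18.51 + 2.83 + 1.04 = 56.20 ≈ 56.2 mm.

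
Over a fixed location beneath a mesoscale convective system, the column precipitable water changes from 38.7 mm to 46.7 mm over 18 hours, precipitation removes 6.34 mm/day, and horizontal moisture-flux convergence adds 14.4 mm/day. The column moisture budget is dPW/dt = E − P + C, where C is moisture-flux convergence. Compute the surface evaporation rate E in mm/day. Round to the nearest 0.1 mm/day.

E ≈ 2.6 mm/day

dPW/dt = (46.7 − 38.7) mm / (18/24 day) = +10.667 mm/day.
E = dPW/dt + P − C = (+10.667) + 6.34 − (14.4) = 2.6 mm/day.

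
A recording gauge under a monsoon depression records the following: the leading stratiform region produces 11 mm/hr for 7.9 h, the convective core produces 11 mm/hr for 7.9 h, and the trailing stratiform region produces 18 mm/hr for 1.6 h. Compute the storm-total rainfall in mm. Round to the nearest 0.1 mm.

Total = Σ Rᵢ Δtᵢ = 11 × 7.9 + 11 × 7.9 + 18 × 1.6
      = 86.9 + 86.9 + 28.8 = 202.6 mm.

total ≈ 202.6 mm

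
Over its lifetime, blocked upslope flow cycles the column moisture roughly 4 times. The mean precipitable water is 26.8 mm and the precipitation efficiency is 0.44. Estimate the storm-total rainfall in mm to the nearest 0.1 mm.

Each cycle deposits ε × PW = 0.44 × 26.8 = 11.792 mm.
Over 4 cycles: 4 × 11.792 = 47.2 mm.

rainfall ≈ 47.2 mm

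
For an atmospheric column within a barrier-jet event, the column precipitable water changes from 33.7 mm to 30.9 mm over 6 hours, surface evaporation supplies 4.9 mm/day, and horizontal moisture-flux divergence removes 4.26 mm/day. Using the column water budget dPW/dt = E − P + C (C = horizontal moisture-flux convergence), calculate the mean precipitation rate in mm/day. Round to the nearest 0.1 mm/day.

P ≈ 11.8 mm/day

dPW/dt = (30.9 − 33.7) mm / (6/24 day) = -11.200 mm/day.
P = E + C − dPW/dt = 4.9 + (-4.26) − (-11.200) = 11.8 mm/day.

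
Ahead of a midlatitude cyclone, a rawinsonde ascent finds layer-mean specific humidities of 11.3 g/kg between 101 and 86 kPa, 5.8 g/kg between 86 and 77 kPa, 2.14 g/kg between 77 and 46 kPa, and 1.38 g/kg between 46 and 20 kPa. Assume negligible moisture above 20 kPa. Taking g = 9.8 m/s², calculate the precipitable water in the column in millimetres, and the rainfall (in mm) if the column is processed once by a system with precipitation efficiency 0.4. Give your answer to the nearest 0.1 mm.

PW ≈ 33.1 mm; rainfall ≈ 13.2 mm

Precipitable water is the column-integrated vapour mass per unit area: PW = (1/g) Σ q̄ Δp, with q in kg/kg and Δp in Pa (1 kg/m² of water = 1 mm).
Layer 101–86 kPa: Δp = 150 hPa = 15000 Pa, q̄ = 0.0113 kg/kg → 0.0113 × 15000 / 9.8 = 17.30 mm
Layer 86–77 kPa: Δp = 90 hPa = 9000 Pa, q̄ = 0.0058 kg/kg → 0.0058 × 9000 / 9.8 = 5.33 mm
Layer 77–46 kPa: Δp = 310 hPa = 31000 Pa, q̄ = 0.00214 kg/kg → 0.00214 × 31000 / 9.8 = 6.77 mm
Layer 46–20 kPa: Δp = 260 hPa = 26000 Pa, q̄ = 0.00138 kg/kg → 0.00138 × 26000 / 9.8 = 3.66 mm
PW = 17.30 + 5.33 + 6.77 + 3.66 = 33.06 ≈ 33.1 mm.
Rainfall = ε × PW = 0.4 × 33.1 = 13.2 mm.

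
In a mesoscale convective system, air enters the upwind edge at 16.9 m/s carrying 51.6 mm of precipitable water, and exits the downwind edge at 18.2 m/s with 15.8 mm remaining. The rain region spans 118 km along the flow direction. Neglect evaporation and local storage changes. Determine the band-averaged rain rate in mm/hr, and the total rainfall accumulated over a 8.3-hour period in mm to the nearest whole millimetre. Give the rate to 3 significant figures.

Column moisture flux per unit crosswind length is F = V × PW.
Inflow: F_in = 16.9 × 51.6 = 872.04 mm·m/s
Outflow: F_out = 18.2 × 15.8 = 287.56 mm·m/s
Steady-state rate R = (F_in − F_out)/L = (872.04 − 287.56) / 118000 m = 4.953e-03 mm/s.
R = 4.953e-03 × 3600 = 17.8 mm/hr.
Over 8.3 h: total = 17.8 × 8.3 = 147.74 ≈ 148 mm.

R ≈ 17.8 mm/hr; total ≈ 148 mm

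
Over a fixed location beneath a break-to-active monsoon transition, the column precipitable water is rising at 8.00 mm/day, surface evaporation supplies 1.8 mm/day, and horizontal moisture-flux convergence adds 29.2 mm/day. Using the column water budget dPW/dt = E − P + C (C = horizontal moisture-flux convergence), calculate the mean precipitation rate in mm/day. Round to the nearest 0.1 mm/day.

dPW/dt = +8.00 mm/day.
P = E + C − dPW/dt = 1.8 + (29.2) − (+8.00) = 23.0 mm/day.

P ≈ 23.0 mm/day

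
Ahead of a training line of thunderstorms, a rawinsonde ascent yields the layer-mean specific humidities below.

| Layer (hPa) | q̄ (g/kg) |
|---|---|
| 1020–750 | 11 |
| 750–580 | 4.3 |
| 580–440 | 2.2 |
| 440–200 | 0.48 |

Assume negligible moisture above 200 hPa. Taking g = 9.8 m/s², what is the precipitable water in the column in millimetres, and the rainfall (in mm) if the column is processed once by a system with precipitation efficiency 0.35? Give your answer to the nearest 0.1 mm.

PW ≈ 42.1 mm; rainfall ≈ 14.7 mm

Precipitable water is the column-integrated vapour mass per unit area: PW = (1/g) Σ q̄ Δp, with q in kg/kg and Δp in Pa (1 kg/m² of water = 1 mm).
Layer 1020–750 hPa: Δp = 270 hPa = 27000 Pa, q̄ = 0.011 kg/kg → 0.011 × 27000 / 9.8 = 30.31 mm
Layer 750–580 hPa: Δp = 170 hPa = 17000 Pa, q̄ = 0.0043 kg/kg → 0.0043 × 17000 / 9.8 = 7.46 mm
Layer 580–440 hPa: Δp = 140 hPa = 14000 Pa, q̄ = 0.0022 kg/kg → 0.0022 × 14000 / 9.8 = 3.14 mm
Layer 440–200 hPa: Δp = 240 hPa = 24000 Pa, q̄ = 0.00048 kg/kg → 0.00048 × 24000 / 9.8 = 1.18 mm
PW = 30.31 + 7.46 + 3.14 + 1.18 = 42.09 ≈ 42.1 mm.
Rainfall = ε × PW = 0.35 × 42.1 = 14.7 mm.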